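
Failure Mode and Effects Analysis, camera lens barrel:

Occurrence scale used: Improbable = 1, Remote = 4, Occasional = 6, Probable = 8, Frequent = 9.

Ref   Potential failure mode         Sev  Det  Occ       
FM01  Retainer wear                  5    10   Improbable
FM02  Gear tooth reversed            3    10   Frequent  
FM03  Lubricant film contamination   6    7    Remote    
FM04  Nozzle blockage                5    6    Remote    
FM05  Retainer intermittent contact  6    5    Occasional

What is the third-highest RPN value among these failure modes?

RPN = Severity × Occurrence × Detection:
  FM01: 5 × 1 × 10 = 50
  FM02: 3 × 9 × 10 = 270
  FM03: 6 × 4 × 7 = 168
  FM04: 5 × 4 × 6 = 120
  FM05: 6 × 6 × 5 = 180
Sorted descending: 270, 180, 168, 120, 50.
The third-highest RPN is 168 (FM03).

168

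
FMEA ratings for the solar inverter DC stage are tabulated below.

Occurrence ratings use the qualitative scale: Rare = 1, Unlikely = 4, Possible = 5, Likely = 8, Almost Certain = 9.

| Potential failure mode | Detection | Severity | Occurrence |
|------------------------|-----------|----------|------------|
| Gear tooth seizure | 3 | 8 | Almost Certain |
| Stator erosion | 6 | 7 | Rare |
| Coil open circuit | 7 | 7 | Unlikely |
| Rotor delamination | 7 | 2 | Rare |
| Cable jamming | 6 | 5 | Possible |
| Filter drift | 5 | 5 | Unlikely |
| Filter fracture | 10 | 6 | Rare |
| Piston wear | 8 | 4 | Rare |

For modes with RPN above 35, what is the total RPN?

RPN = Severity × Occurrence × Detection:
  Gear tooth seizure: 8 × 9 × 3 = 216
  Stator erosion: 7 × 1 × 6 = 42
  Coil open circuit: 7 × 4 × 7 = 196
  Rotor delamination: 2 × 1 × 7 = 14
  Cable jamming: 5 × 5 × 6 = 150
  Filter drift: 5 × 4 × 5 = 100
  Filter fracture: 6 × 1 × 10 = 60
  Piston wear: 4 × 1 × 8 = 32
RPN > 35: Gear tooth seizure (216), Stator erosion (42), Coil open circuit (196), Cable jamming (150), Filter drift (100), Filter fracture (60).
Sum: 216 + 42 + 196 + 150 + 100 + 60 = 764.

764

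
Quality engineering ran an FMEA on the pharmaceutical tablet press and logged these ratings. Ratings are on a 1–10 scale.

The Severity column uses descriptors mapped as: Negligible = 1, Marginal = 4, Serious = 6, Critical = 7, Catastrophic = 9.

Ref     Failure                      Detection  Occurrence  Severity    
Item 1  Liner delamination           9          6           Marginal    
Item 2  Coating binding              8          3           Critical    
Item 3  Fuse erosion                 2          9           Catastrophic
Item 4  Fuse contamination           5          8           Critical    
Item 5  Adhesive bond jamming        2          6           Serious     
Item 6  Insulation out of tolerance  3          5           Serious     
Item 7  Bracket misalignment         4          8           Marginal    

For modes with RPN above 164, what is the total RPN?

RPN = Severity × Occurrence × Detection:
  Item 1: 4 × 6 × 9 = 216
  Item 2: 7 × 3 × 8 = 168
  Item 3: 9 × 9 × 2 = 162
  Item 4: 7 × 8 × 5 = 280
  Item 5: 6 × 6 × 2 = 72
  Item 6: 6 × 5 × 3 = 90
  Item 7: 4 × 8 × 4 = 128
RPN > 164: Item 1 (216), Item 2 (168), Item 4 (280).
Sum: 216 + 168 + 280 = 664.

664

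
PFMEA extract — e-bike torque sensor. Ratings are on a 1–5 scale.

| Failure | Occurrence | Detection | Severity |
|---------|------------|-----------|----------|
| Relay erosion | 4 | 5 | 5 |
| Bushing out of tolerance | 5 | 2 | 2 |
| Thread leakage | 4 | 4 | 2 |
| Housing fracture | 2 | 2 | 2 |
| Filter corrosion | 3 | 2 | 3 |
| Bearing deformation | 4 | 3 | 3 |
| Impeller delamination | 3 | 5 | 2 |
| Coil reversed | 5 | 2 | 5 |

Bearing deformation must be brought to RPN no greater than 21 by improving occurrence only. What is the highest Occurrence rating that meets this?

2

Bearing deformation: S=3, O=4, D=3 → current RPN = 36.
Fixed product = 9. Need 9 × O ≤ 21, so O ≤ 21/9 = 2.33.
Maximum integer Occurrence rating = 2 (gives RPN 18; O=3 would give 27 > 21).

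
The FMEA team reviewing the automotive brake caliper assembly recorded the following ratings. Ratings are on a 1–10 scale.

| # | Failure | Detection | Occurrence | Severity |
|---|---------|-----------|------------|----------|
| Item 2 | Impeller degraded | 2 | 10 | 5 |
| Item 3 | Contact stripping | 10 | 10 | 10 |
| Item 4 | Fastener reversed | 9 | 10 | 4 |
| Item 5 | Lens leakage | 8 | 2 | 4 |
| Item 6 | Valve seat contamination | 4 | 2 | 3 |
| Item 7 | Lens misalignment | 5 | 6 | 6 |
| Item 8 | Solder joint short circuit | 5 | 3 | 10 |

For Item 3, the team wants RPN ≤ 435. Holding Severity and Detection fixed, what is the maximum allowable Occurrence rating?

Item 3: S=10, O=10, D=10 → current RPN = 1000.
Fixed product = 100. Need 100 × O ≤ 435, so O ≤ 435/100 = 4.35.
Maximum integer Occurrence rating = 4 (gives RPN 400; O=5 would give 500 > 435).

4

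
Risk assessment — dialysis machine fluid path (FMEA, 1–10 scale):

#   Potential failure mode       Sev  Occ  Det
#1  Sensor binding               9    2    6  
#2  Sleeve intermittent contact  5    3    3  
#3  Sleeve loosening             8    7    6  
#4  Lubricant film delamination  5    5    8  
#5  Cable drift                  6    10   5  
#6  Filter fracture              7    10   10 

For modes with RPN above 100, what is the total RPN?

RPN = Severity × Occurrence × Detection:
  #1: 9 × 2 × 6 = 108
  #2: 5 × 3 × 3 = 45
  #3: 8 × 7 × 6 = 336
  #4: 5 × 5 × 8 = 200
  #5: 6 × 10 × 5 = 300
  #6: 7 × 10 × 10 = 700
RPN > 100: #1 (108), #3 (336), #4 (200), #5 (300), #6 (700).
Sum: 108 + 336 + 200 + 300 + 700 = 1644.

1644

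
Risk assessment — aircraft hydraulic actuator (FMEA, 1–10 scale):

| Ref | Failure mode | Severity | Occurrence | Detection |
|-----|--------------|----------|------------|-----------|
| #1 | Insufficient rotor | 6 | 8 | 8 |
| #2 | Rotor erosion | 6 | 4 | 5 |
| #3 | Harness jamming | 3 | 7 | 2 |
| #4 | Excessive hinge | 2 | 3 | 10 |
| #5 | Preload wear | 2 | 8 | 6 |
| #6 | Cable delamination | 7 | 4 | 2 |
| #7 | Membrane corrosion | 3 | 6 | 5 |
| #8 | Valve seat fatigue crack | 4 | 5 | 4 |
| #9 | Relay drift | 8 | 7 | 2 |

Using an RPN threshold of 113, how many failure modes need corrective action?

RPN = Severity × Occurrence × Detection:
  #1: 6 × 8 × 8 = 384
  #2: 6 × 4 × 5 = 120
  #3: 3 × 7 × 2 = 42
  #4: 2 × 3 × 10 = 60
  #5: 2 × 8 × 6 = 96
  #6: 7 × 4 × 2 = 56
  #7: 3 × 6 × 5 = 90
  #8: 4 × 5 × 4 = 80
  #9: 8 × 7 × 2 = 112
Modes with RPN ≥ 113: #1 (384), #2 (120) → 2.

2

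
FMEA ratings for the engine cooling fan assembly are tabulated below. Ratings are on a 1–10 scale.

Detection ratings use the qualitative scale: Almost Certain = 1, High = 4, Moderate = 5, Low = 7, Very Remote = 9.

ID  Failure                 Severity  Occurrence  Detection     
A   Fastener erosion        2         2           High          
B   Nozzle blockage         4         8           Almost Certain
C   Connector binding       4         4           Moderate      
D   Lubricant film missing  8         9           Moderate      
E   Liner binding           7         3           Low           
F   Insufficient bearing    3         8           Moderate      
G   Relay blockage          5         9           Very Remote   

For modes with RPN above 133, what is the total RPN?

RPN = Severity × Occurrence × Detection:
  A: 2 × 2 × 4 = 16
  B: 4 × 8 × 1 = 32
  C: 4 × 4 × 5 = 80
  D: 8 × 9 × 5 = 360
  E: 7 × 3 × 7 = 147
  F: 3 × 8 × 5 = 120
  G: 5 × 9 × 9 = 405
RPN > 133: D (360), E (147), G (405).
Sum: 360 + 147 + 405 = 912.

912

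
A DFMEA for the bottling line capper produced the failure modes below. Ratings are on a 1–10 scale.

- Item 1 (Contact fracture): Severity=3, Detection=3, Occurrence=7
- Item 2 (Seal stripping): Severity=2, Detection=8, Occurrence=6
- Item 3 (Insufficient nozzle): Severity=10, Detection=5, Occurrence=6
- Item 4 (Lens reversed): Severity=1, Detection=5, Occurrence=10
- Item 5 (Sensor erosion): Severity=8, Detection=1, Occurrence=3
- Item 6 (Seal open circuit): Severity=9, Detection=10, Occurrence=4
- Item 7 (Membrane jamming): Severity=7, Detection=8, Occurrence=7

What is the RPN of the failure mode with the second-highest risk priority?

360

RPN = Severity × Occurrence × Detection:
  Item 1: 3 × 7 × 3 = 63
  Item 2: 2 × 6 × 8 = 96
  Item 3: 10 × 6 × 5 = 300
  Item 4: 1 × 10 × 5 = 50
  Item 5: 8 × 3 × 1 = 24
  Item 6: 9 × 4 × 10 = 360
  Item 7: 7 × 7 × 8 = 392
Sorted descending: 392, 360, 300, 96, 63, 50, 24.
The second-highest RPN is 360 (Item 6).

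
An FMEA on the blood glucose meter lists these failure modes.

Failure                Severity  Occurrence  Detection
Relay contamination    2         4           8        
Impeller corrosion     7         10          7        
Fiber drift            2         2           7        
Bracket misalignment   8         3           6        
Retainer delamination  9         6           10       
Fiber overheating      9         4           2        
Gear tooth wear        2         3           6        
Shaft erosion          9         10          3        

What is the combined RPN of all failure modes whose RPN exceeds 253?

1300

RPN = Severity × Occurrence × Detection:
  Relay contamination: 2 × 4 × 8 = 64
  Impeller corrosion: 7 × 10 × 7 = 490
  Fiber drift: 2 × 2 × 7 = 28
  Bracket misalignment: 8 × 3 × 6 = 144
  Retainer delamination: 9 × 6 × 10 = 540
  Fiber overheating: 9 × 4 × 2 = 72
  Gear tooth wear: 2 × 3 × 6 = 36
  Shaft erosion: 9 × 10 × 3 = 270
RPN > 253: Impeller corrosion (490), Retainer delamination (540), Shaft erosion (270).
Sum: 490 + 540 + 270 = 1300.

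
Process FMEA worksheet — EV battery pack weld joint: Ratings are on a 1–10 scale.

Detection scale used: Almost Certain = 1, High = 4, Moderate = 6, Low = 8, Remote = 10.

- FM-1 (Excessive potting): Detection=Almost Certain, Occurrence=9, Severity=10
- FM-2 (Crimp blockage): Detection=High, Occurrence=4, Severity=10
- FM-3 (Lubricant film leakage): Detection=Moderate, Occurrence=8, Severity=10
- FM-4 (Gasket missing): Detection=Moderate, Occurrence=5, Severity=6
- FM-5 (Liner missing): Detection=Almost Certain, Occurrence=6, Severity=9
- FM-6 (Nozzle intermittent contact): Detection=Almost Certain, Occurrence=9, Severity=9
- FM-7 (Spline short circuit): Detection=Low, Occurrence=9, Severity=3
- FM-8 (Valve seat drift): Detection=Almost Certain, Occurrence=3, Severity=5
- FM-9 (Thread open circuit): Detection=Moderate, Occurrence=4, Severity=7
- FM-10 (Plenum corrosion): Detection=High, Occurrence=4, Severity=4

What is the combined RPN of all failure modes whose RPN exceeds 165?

RPN = Severity × Occurrence × Detection:
  FM-1: 10 × 9 × 1 = 90
  FM-2: 10 × 4 × 4 = 160
  FM-3: 10 × 8 × 6 = 480
  FM-4: 6 × 5 × 6 = 180
  FM-5: 9 × 6 × 1 = 54
  FM-6: 9 × 9 × 1 = 81
  FM-7: 3 × 9 × 8 = 216
  FM-8: 5 × 3 × 1 = 15
  FM-9: 7 × 4 × 6 = 168
  FM-10: 4 × 4 × 4 = 64
RPN > 165: FM-3 (480), FM-4 (180), FM-7 (216), FM-9 (168).
Sum: 480 + 180 + 216 + 168 = 1044.

1044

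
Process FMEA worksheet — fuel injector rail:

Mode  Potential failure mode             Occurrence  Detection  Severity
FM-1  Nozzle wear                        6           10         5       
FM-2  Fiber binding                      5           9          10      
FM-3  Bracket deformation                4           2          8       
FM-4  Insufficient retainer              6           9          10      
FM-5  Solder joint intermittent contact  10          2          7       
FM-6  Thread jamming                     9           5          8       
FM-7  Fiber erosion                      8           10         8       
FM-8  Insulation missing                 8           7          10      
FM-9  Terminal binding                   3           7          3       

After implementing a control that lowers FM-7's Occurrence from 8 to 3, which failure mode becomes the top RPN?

FM-8

RPN = Severity × Occurrence × Detection:
  FM-1: 5 × 6 × 10 = 300
  FM-2: 10 × 5 × 9 = 450
  FM-3: 8 × 4 × 2 = 64
  FM-4: 10 × 6 × 9 = 540
  FM-5: 7 × 10 × 2 = 140
  FM-6: 8 × 9 × 5 = 360
  FM-7: 8 × 8 × 10 = 640
  FM-8: 10 × 8 × 7 = 560
  FM-9: 3 × 3 × 7 = 63
After action: FM-7 → 8 × 3 × 10 = 240.
Revised RPNs: FM-8=560, FM-4=540, FM-2=450, FM-6=360, FM-1=300, FM-7=240, FM-5=140, FM-3=64, FM-9=63.
Highest is now FM-8 (560).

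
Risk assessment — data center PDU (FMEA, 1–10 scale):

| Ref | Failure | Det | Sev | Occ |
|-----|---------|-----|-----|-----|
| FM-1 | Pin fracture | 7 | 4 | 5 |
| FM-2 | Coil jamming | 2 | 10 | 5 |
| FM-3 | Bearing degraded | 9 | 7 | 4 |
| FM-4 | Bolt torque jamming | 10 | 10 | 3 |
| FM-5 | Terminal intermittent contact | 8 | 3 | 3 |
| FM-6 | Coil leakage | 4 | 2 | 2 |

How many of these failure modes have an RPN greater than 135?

3

RPN = Severity × Occurrence × Detection:
  FM-1: 4 × 5 × 7 = 140
  FM-2: 10 × 5 × 2 = 100
  FM-3: 7 × 4 × 9 = 252
  FM-4: 10 × 3 × 10 = 300
  FM-5: 3 × 3 × 8 = 72
  FM-6: 2 × 2 × 4 = 16
Modes with RPN > 135: FM-1 (140), FM-3 (252), FM-4 (300) → 3.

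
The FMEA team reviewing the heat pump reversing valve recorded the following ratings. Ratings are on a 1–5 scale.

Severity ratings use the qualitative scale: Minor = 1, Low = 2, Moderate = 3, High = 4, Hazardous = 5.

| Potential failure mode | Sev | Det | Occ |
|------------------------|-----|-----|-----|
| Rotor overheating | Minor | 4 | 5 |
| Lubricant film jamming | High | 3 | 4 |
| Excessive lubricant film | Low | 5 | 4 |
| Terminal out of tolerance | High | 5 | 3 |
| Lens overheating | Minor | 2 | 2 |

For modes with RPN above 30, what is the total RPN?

RPN = Severity × Occurrence × Detection:
  Rotor overheating: 1 × 5 × 4 = 20
  Lubricant film jamming: 4 × 4 × 3 = 48
  Excessive lubricant film: 2 × 4 × 5 = 40
  Terminal out of tolerance: 4 × 3 × 5 = 60
  Lens overheating: 1 × 2 × 2 = 4
RPN > 30: Lubricant film jamming (48), Excessive lubricant film (40), Terminal out of tolerance (60).
Sum: 48 + 40 + 60 = 148.

148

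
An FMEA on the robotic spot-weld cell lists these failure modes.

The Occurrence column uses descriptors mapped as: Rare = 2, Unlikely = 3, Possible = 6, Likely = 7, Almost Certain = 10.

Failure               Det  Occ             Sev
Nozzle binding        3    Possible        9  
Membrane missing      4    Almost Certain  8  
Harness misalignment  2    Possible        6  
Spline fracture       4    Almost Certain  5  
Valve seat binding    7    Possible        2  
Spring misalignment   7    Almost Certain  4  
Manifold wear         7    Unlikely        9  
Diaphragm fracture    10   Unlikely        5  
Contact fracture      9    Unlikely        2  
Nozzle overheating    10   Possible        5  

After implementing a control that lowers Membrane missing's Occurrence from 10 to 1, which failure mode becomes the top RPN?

RPN = Severity × Occurrence × Detection:
  Nozzle binding: 9 × 6 × 3 = 162
  Membrane missing: 8 × 10 × 4 = 320
  Harness misalignment: 6 × 6 × 2 = 72
  Spline fracture: 5 × 10 × 4 = 200
  Valve seat binding: 2 × 6 × 7 = 84
  Spring misalignment: 4 × 10 × 7 = 280
  Manifold wear: 9 × 3 × 7 = 189
  Diaphragm fracture: 5 × 3 × 10 = 150
  Contact fracture: 2 × 3 × 9 = 54
  Nozzle overheating: 5 × 6 × 10 = 300
After action: Membrane missing → 8 × 1 × 4 = 32.
Revised RPNs: Nozzle overheating=300, Spring misalignment=280, Spline fracture=200, Manifold wear=189, Nozzle binding=162, Diaphragm fracture=150, Valve seat binding=84, Harness misalignment=72, Contact fracture=54, Membrane missing=32.
Highest is now Nozzle overheating (300).

Nozzle overheating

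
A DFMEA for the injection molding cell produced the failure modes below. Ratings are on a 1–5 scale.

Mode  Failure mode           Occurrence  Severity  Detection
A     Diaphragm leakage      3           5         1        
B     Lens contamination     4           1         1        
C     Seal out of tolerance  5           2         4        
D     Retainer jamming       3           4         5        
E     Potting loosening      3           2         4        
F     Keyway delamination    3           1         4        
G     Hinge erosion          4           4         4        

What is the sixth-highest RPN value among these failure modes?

RPN = Severity × Occurrence × Detection:
  A: 5 × 3 × 1 = 15
  B: 1 × 4 × 1 = 4
  C: 2 × 5 × 4 = 40
  D: 4 × 3 × 5 = 60
  E: 2 × 3 × 4 = 24
  F: 1 × 3 × 4 = 12
  G: 4 × 4 × 4 = 64
Sorted descending: 64, 60, 40, 24, 15, 12, 4.
The sixth-highest RPN is 12 (F).

12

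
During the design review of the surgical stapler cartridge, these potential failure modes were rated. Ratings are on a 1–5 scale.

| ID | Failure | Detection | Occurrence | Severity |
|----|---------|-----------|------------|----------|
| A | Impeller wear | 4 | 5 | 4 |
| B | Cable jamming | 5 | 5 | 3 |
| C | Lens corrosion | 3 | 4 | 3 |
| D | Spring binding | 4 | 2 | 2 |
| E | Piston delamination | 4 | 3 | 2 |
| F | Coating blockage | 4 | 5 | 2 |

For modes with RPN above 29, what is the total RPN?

RPN = Severity × Occurrence × Detection:
  A: 4 × 5 × 4 = 80
  B: 3 × 5 × 5 = 75
  C: 3 × 4 × 3 = 36
  D: 2 × 2 × 4 = 16
  E: 2 × 3 × 4 = 24
  F: 2 × 5 × 4 = 40
RPN > 29: A (80), B (75), C (36), F (40).
Sum: 80 + 75 + 36 + 40 = 231.

231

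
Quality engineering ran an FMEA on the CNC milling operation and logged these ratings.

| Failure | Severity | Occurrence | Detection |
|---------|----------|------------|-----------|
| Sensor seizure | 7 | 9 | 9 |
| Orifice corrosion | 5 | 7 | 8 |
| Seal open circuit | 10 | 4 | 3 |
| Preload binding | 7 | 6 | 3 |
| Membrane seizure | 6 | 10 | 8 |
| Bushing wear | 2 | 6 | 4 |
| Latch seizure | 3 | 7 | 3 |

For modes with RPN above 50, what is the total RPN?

RPN = Severity × Occurrence × Detection:
  Sensor seizure: 7 × 9 × 9 = 567
  Orifice corrosion: 5 × 7 × 8 = 280
  Seal open circuit: 10 × 4 × 3 = 120
  Preload binding: 7 × 6 × 3 = 126
  Membrane seizure: 6 × 10 × 8 = 480
  Bushing wear: 2 × 6 × 4 = 48
  Latch seizure: 3 × 7 × 3 = 63
RPN > 50: Sensor seizure (567), Orifice corrosion (280), Seal open circuit (120), Preload binding (126), Membrane seizure (480), Latch seizure (63).
Sum: 567 + 280 + 120 + 126 + 480 + 63 = 1636.

1636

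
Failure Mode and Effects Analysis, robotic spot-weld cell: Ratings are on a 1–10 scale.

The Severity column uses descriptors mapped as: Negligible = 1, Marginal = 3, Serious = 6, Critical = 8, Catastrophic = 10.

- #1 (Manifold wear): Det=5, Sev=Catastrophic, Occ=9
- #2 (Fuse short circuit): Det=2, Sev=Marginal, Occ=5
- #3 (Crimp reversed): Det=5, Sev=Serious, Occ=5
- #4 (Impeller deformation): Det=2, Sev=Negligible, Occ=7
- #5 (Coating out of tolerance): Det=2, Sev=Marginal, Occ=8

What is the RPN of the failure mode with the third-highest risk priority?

48

RPN = Severity × Occurrence × Detection:
  #1: 10 × 9 × 5 = 450
  #2: 3 × 5 × 2 = 30
  #3: 6 × 5 × 5 = 150
  #4: 1 × 7 × 2 = 14
  #5: 3 × 8 × 2 = 48
Sorted descending: 450, 150, 48, 30, 14.
The third-highest RPN is 48 (#5).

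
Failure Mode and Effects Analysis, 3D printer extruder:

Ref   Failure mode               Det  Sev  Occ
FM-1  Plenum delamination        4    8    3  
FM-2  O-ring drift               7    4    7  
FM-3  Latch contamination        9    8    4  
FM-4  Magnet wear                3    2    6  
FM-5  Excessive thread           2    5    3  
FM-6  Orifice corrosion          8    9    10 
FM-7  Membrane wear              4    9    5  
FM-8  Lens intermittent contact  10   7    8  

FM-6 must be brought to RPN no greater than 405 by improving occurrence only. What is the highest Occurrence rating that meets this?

FM-6: S=9, O=10, D=8 → current RPN = 720.
Fixed product = 72. Need 72 × O ≤ 405, so O ≤ 405/72 = 5.62.
Maximum integer Occurrence rating = 5 (gives RPN 360; O=6 would give 432 > 405).

5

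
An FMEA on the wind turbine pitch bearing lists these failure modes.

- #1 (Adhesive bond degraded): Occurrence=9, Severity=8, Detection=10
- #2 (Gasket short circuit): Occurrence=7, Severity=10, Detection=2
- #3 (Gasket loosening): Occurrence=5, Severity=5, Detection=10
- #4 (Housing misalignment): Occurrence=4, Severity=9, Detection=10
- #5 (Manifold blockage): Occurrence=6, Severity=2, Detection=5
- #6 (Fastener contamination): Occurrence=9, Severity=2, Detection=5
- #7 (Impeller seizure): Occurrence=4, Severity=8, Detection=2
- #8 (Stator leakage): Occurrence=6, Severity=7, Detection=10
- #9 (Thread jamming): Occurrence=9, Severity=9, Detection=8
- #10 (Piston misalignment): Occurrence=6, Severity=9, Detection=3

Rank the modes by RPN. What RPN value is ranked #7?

140

RPN = Severity × Occurrence × Detection:
  #1: 8 × 9 × 10 = 720
  #2: 10 × 7 × 2 = 140
  #3: 5 × 5 × 10 = 250
  #4: 9 × 4 × 10 = 360
  #5: 2 × 6 × 5 = 60
  #6: 2 × 9 × 5 = 90
  #7: 8 × 4 × 2 = 64
  #8: 7 × 6 × 10 = 420
  #9: 9 × 9 × 8 = 648
  #10: 9 × 6 × 3 = 162
Sorted descending: 720, 648, 420, 360, 250, 162, 140, 90, 64, 60.
The seventh-highest RPN is 140 (#2).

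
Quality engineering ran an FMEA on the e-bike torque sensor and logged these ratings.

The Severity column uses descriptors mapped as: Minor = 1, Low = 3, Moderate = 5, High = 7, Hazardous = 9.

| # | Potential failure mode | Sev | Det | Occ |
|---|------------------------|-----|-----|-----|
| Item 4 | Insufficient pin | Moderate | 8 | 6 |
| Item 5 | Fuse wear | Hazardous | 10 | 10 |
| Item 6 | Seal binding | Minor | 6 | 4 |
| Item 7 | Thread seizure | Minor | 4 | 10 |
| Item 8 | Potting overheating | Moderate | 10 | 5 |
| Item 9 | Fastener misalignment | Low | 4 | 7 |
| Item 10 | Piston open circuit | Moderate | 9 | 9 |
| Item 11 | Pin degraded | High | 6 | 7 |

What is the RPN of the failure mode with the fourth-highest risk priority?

RPN = Severity × Occurrence × Detection:
  Item 4: 5 × 6 × 8 = 240
  Item 5: 9 × 10 × 10 = 900
  Item 6: 1 × 4 × 6 = 24
  Item 7: 1 × 10 × 4 = 40
  Item 8: 5 × 5 × 10 = 250
  Item 9: 3 × 7 × 4 = 84
  Item 10: 5 × 9 × 9 = 405
  Item 11: 7 × 7 × 6 = 294
Sorted descending: 900, 405, 294, 250, 240, 84, 40, 24.
The fourth-highest RPN is 250 (Item 8).

250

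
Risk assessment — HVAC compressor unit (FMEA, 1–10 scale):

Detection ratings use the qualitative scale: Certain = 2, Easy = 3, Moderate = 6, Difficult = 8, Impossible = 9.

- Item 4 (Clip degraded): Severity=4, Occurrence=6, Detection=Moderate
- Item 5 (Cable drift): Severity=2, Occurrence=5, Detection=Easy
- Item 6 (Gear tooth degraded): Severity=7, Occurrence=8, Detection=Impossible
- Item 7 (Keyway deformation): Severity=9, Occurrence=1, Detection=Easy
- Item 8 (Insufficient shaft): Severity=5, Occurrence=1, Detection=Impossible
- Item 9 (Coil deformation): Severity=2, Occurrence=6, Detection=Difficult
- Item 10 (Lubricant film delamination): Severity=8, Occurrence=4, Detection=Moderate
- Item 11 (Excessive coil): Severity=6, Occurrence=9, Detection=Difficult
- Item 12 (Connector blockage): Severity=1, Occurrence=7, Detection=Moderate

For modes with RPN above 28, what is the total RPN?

RPN = Severity × Occurrence × Detection:
  Item 4: 4 × 6 × 6 = 144
  Item 5: 2 × 5 × 3 = 30
  Item 6: 7 × 8 × 9 = 504
  Item 7: 9 × 1 × 3 = 27
  Item 8: 5 × 1 × 9 = 45
  Item 9: 2 × 6 × 8 = 96
  Item 10: 8 × 4 × 6 = 192
  Item 11: 6 × 9 × 8 = 432
  Item 12: 1 × 7 × 6 = 42
RPN > 28: Item 4 (144), Item 5 (30), Item 6 (504), Item 8 (45), Item 9 (96), Item 10 (192), Item 11 (432), Item 12 (42).
Sum: 144 + 30 + 504 + 45 + 96 + 192 + 432 + 42 = 1485.

1485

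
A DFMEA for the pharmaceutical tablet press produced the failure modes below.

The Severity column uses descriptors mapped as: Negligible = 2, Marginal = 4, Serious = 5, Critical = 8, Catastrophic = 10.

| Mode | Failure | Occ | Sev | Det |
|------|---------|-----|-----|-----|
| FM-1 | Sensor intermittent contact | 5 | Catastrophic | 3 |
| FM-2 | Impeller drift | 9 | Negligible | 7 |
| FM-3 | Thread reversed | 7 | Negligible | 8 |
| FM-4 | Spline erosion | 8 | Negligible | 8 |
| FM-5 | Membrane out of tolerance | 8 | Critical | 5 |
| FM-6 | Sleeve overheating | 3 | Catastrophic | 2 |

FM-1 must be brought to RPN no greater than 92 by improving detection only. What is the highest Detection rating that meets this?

FM-1: S=10, O=5, D=3 → current RPN = 150.
Fixed product = 50. Need 50 × D ≤ 92, so D ≤ 92/50 = 1.84.
Maximum integer Detection rating = 1 (gives RPN 50; D=2 would give 100 > 92).

1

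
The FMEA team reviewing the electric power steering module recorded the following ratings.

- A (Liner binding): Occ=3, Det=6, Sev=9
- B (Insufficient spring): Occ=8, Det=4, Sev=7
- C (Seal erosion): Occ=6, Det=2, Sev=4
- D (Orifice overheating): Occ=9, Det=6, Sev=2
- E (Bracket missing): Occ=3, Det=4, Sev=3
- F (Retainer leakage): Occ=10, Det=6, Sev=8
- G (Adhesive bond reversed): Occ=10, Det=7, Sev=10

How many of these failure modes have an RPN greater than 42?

RPN = Severity × Occurrence × Detection:
  A: 9 × 3 × 6 = 162
  B: 7 × 8 × 4 = 224
  C: 4 × 6 × 2 = 48
  D: 2 × 9 × 6 = 108
  E: 3 × 3 × 4 = 36
  F: 8 × 10 × 6 = 480
  G: 10 × 10 × 7 = 700
Modes with RPN > 42: A (162), B (224), C (48), D (108), F (480), G (700) → 6.

6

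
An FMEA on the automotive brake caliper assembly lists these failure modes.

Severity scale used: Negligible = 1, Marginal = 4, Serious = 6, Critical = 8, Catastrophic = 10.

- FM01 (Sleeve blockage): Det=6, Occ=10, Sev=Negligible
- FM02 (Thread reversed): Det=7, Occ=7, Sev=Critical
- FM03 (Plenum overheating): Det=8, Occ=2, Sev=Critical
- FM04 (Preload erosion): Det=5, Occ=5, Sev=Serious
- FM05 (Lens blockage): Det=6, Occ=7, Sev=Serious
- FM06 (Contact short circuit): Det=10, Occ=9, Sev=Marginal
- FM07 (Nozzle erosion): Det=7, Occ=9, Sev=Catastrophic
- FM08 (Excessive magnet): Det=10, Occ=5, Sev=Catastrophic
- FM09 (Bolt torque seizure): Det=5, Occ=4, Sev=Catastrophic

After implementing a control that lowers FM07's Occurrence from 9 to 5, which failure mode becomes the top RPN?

RPN = Severity × Occurrence × Detection:
  FM01: 1 × 10 × 6 = 60
  FM02: 8 × 7 × 7 = 392
  FM03: 8 × 2 × 8 = 128
  FM04: 6 × 5 × 5 = 150
  FM05: 6 × 7 × 6 = 252
  FM06: 4 × 9 × 10 = 360
  FM07: 10 × 9 × 7 = 630
  FM08: 10 × 5 × 10 = 500
  FM09: 10 × 4 × 5 = 200
After action: FM07 → 10 × 5 × 7 = 350.
Revised RPNs: FM08=500, FM02=392, FM06=360, FM07=350, FM05=252, FM09=200, FM04=150, FM03=128, FM01=60.
Highest is now FM08 (500).

FM08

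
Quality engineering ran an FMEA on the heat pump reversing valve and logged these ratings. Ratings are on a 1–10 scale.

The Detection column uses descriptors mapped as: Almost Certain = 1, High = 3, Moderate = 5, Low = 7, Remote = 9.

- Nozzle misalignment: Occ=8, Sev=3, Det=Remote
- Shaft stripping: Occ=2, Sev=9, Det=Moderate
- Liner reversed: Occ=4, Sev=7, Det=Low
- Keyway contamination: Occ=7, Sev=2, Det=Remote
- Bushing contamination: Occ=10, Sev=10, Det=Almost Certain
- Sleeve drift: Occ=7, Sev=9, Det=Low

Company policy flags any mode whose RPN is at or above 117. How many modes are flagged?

RPN = Severity × Occurrence × Detection:
  Nozzle misalignment: 3 × 8 × 9 = 216
  Shaft stripping: 9 × 2 × 5 = 90
  Liner reversed: 7 × 4 × 7 = 196
  Keyway contamination: 2 × 7 × 9 = 126
  Bushing contamination: 10 × 10 × 1 = 100
  Sleeve drift: 9 × 7 × 7 = 441
Modes with RPN ≥ 117: Nozzle misalignment (216), Liner reversed (196), Keyway contamination (126), Sleeve drift (441) → 4.

4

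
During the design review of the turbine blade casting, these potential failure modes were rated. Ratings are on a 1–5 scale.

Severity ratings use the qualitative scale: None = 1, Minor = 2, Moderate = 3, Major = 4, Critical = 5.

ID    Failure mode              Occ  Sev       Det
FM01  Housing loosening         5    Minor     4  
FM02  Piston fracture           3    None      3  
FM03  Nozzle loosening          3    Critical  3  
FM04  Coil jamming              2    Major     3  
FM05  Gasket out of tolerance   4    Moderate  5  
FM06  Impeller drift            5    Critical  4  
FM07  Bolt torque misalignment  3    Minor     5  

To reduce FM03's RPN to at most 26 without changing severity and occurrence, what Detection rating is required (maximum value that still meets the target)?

1

FM03: S=5, O=3, D=3 → current RPN = 45.
Fixed product = 15. Need 15 × D ≤ 26, so D ≤ 26/15 = 1.73.
Maximum integer Detection rating = 1 (gives RPN 15; D=2 would give 30 > 26).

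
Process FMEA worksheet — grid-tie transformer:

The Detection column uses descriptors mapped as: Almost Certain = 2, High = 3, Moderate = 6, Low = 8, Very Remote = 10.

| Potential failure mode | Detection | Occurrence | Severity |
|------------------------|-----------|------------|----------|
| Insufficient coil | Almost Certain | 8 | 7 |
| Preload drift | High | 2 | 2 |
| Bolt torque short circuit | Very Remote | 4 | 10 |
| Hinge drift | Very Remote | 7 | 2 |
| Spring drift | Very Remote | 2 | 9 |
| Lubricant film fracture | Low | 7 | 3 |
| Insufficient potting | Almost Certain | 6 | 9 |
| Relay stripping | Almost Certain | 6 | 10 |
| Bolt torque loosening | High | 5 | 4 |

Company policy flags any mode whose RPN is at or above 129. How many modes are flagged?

4

RPN = Severity × Occurrence × Detection:
  Insufficient coil: 7 × 8 × 2 = 112
  Preload drift: 2 × 2 × 3 = 12
  Bolt torque short circuit: 10 × 4 × 10 = 400
  Hinge drift: 2 × 7 × 10 = 140
  Spring drift: 9 × 2 × 10 = 180
  Lubricant film fracture: 3 × 7 × 8 = 168
  Insufficient potting: 9 × 6 × 2 = 108
  Relay stripping: 10 × 6 × 2 = 120
  Bolt torque loosening: 4 × 5 × 3 = 60
Modes with RPN ≥ 129: Bolt torque short circuit (400), Hinge drift (140), Spring drift (180), Lubricant film fracture (168) → 4.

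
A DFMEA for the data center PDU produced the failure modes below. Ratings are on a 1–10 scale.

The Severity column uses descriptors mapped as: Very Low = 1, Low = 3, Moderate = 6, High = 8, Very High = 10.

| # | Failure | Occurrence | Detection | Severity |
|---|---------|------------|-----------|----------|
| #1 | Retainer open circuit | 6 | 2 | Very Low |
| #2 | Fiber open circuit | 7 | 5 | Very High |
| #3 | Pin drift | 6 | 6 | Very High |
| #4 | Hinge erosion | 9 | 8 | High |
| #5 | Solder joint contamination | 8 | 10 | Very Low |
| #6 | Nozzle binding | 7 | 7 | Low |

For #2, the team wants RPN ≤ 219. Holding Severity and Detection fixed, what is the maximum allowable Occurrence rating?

#2: S=10, O=7, D=5 → current RPN = 350.
Fixed product = 50. Need 50 × O ≤ 219, so O ≤ 219/50 = 4.38.
Maximum integer Occurrence rating = 4 (gives RPN 200; O=5 would give 250 > 219).

4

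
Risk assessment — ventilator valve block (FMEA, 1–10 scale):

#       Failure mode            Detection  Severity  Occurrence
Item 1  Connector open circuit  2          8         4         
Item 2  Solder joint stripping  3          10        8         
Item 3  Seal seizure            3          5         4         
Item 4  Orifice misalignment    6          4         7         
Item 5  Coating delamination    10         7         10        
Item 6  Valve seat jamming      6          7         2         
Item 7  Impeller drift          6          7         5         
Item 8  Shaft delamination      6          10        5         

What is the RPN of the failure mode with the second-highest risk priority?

300

RPN = Severity × Occurrence × Detection:
  Item 1: 8 × 4 × 2 = 64
  Item 2: 10 × 8 × 3 = 240
  Item 3: 5 × 4 × 3 = 60
  Item 4: 4 × 7 × 6 = 168
  Item 5: 7 × 10 × 10 = 700
  Item 6: 7 × 2 × 6 = 84
  Item 7: 7 × 5 × 6 = 210
  Item 8: 10 × 5 × 6 = 300
Sorted descending: 700, 300, 240, 210, 168, 84, 64, 60.
The second-highest RPN is 300 (Item 8).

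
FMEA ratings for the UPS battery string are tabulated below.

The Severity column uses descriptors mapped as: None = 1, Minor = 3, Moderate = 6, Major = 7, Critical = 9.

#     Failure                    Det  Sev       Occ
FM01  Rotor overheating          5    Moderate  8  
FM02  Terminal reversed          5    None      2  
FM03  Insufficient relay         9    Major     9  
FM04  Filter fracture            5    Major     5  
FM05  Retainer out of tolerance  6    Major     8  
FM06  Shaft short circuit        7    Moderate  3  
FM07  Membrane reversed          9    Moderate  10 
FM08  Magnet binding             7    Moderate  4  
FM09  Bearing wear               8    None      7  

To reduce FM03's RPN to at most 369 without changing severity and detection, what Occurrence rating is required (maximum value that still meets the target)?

FM03: S=7, O=9, D=9 → current RPN = 567.
Fixed product = 63. Need 63 × O ≤ 369, so O ≤ 369/63 = 5.86.
Maximum integer Occurrence rating = 5 (gives RPN 315; O=6 would give 378 > 369).

5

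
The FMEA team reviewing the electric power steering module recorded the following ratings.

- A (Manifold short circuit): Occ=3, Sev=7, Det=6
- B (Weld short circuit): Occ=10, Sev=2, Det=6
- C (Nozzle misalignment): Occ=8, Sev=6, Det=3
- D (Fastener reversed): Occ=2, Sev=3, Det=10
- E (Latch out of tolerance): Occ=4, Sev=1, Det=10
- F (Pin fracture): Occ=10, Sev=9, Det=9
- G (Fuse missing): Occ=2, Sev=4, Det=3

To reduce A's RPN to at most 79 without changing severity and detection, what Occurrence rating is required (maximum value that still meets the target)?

1

A: S=7, O=3, D=6 → current RPN = 126.
Fixed product = 42. Need 42 × O ≤ 79, so O ≤ 79/42 = 1.88.
Maximum integer Occurrence rating = 1 (gives RPN 42; O=2 would give 84 > 79).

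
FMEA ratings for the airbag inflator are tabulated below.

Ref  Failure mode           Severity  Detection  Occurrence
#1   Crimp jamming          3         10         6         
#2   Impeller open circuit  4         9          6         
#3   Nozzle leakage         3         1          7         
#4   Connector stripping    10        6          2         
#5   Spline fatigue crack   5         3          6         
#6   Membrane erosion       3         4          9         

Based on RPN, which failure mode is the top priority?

RPN = Severity × Occurrence × Detection:
  #1: 3 × 6 × 10 = 180
  #2: 4 × 6 × 9 = 216
  #3: 3 × 7 × 1 = 21
  #4: 10 × 2 × 6 = 120
  #5: 5 × 6 × 3 = 90
  #6: 3 × 9 × 4 = 108
Highest RPN is 216 → #2.

#2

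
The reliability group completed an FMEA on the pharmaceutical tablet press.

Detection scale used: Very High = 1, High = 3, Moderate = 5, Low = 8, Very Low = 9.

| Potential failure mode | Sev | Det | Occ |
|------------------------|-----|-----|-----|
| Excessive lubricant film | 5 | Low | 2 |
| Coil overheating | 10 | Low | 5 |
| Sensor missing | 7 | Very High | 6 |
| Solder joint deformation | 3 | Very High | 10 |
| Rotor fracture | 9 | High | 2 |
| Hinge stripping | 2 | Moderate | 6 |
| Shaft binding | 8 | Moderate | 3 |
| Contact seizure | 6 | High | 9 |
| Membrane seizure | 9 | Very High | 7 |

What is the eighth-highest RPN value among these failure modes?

RPN = Severity × Occurrence × Detection:
  Excessive lubricant film: 5 × 2 × 8 = 80
  Coil overheating: 10 × 5 × 8 = 400
  Sensor missing: 7 × 6 × 1 = 42
  Solder joint deformation: 3 × 10 × 1 = 30
  Rotor fracture: 9 × 2 × 3 = 54
  Hinge stripping: 2 × 6 × 5 = 60
  Shaft binding: 8 × 3 × 5 = 120
  Contact seizure: 6 × 9 × 3 = 162
  Membrane seizure: 9 × 7 × 1 = 63
Sorted descending: 400, 162, 120, 80, 63, 60, 54, 42, 30.
The eighth-highest RPN is 42 (Sensor missing).

42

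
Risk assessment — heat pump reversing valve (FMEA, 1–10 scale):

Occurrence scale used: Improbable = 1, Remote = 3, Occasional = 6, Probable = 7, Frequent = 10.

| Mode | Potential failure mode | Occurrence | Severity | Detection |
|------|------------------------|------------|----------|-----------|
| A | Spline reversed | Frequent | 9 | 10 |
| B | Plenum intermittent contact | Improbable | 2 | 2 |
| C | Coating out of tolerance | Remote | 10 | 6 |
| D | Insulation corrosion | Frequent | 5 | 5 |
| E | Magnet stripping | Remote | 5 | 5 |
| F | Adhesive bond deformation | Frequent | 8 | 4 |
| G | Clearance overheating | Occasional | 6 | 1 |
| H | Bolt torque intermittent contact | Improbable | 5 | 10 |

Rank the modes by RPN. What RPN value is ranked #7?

RPN = Severity × Occurrence × Detection:
  A: 9 × 10 × 10 = 900
  B: 2 × 1 × 2 = 4
  C: 10 × 3 × 6 = 180
  D: 5 × 10 × 5 = 250
  E: 5 × 3 × 5 = 75
  F: 8 × 10 × 4 = 320
  G: 6 × 6 × 1 = 36
  H: 5 × 1 × 10 = 50
Sorted descending: 900, 320, 250, 180, 75, 50, 36, 4.
The seventh-highest RPN is 36 (G).

36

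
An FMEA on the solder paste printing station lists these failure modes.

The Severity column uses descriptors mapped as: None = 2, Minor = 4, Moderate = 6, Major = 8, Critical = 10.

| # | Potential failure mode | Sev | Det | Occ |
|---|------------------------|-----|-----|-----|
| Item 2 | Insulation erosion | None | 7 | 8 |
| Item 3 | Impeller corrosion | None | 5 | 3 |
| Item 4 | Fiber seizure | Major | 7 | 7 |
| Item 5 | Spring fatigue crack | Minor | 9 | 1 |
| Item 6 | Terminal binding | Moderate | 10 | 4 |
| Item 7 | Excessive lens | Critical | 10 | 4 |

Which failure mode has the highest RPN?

Item 7

RPN = Severity × Occurrence × Detection:
  Item 2: 2 × 8 × 7 = 112
  Item 3: 2 × 3 × 5 = 30
  Item 4: 8 × 7 × 7 = 392
  Item 5: 4 × 1 × 9 = 36
  Item 6: 6 × 4 × 10 = 240
  Item 7: 10 × 4 × 10 = 400
Highest RPN is 400 → Item 7.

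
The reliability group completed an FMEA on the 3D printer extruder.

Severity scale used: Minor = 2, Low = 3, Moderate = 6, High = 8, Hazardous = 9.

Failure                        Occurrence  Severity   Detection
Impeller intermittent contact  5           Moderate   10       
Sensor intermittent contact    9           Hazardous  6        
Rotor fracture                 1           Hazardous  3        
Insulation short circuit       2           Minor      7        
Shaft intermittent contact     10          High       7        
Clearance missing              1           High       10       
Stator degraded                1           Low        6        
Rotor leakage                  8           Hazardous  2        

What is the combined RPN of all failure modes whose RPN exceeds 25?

1625

RPN = Severity × Occurrence × Detection:
  Impeller intermittent contact: 6 × 5 × 10 = 300
  Sensor intermittent contact: 9 × 9 × 6 = 486
  Rotor fracture: 9 × 1 × 3 = 27
  Insulation short circuit: 2 × 2 × 7 = 28
  Shaft intermittent contact: 8 × 10 × 7 = 560
  Clearance missing: 8 × 1 × 10 = 80
  Stator degraded: 3 × 1 × 6 = 18
  Rotor leakage: 9 × 8 × 2 = 144
RPN > 25: Impeller intermittent contact (300), Sensor intermittent contact (486), Rotor fracture (27), Insulation short circuit (28), Shaft intermittent contact (560), Clearance missing (80), Rotor leakage (144).
Sum: 300 + 486 + 27 + 28 + 560 + 80 + 144 = 1625.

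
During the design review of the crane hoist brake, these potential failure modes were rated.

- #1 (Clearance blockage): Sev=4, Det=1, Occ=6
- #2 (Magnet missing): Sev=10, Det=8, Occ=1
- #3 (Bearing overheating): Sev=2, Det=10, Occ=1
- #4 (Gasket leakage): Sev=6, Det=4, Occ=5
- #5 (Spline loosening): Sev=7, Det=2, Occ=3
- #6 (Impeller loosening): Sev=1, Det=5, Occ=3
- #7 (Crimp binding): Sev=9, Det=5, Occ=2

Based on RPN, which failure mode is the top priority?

RPN = Severity × Occurrence × Detection:
  #1: 4 × 6 × 1 = 24
  #2: 10 × 1 × 8 = 80
  #3: 2 × 1 × 10 = 20
  #4: 6 × 5 × 4 = 120
  #5: 7 × 3 × 2 = 42
  #6: 1 × 3 × 5 = 15
  #7: 9 × 2 × 5 = 90
Highest RPN is 120 → #4.

#4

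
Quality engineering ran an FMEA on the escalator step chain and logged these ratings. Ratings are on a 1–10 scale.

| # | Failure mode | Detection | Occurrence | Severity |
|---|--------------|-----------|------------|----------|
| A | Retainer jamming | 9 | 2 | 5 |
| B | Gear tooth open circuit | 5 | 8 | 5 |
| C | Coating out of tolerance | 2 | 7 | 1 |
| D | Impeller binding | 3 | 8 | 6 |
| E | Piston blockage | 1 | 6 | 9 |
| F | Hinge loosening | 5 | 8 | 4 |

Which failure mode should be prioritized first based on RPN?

RPN = Severity × Occurrence × Detection:
  A: 5 × 2 × 9 = 90
  B: 5 × 8 × 5 = 200
  C: 1 × 7 × 2 = 14
  D: 6 × 8 × 3 = 144
  E: 9 × 6 × 1 = 54
  F: 4 × 8 × 5 = 160
Highest RPN is 200 → B.

B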